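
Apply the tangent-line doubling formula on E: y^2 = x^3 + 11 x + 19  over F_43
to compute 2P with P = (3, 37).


Doubling: s = (3 x1^2 + a) / (2 y1)
s = (3*3^2 + 11) / (2*37) mod 43 = 4
x3 = s^2 - 2 x1 mod 43 = 4^2 - 2*3 = 10
y3 = s (x1 - x3) - y1 mod 43 = 4 * (3 - 10) - 37 = 21

2P = (10, 21)


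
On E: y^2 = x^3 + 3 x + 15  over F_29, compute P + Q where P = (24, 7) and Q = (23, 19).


P != Q, so use the chord formula.
s = (y2 - y1) / (x2 - x1) = (12) / (28) mod 29 = 17
x3 = s^2 - x1 - x2 mod 29 = 17^2 - 24 - 23 = 10
y3 = s (x1 - x3) - y1 mod 29 = 17 * (24 - 10) - 7 = 28

P + Q = (10, 28)


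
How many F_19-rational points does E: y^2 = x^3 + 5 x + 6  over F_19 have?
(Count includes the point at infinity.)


For each x in F_19, count y with y^2 = x^3 + 5 x + 6 mod 19:
  x = 0: RHS = 6, y in [5, 14]  -> 2 point(s)
  x = 2: RHS = 5, y in [9, 10]  -> 2 point(s)
  x = 5: RHS = 4, y in [2, 17]  -> 2 point(s)
  x = 6: RHS = 5, y in [9, 10]  -> 2 point(s)
  x = 7: RHS = 4, y in [2, 17]  -> 2 point(s)
  x = 8: RHS = 7, y in [8, 11]  -> 2 point(s)
  x = 9: RHS = 1, y in [1, 18]  -> 2 point(s)
  x = 10: RHS = 11, y in [7, 12]  -> 2 point(s)
  x = 11: RHS = 5, y in [9, 10]  -> 2 point(s)
  x = 13: RHS = 7, y in [8, 11]  -> 2 point(s)
  x = 15: RHS = 17, y in [6, 13]  -> 2 point(s)
  x = 17: RHS = 7, y in [8, 11]  -> 2 point(s)
  x = 18: RHS = 0, y in [0]  -> 1 point(s)
Affine points: 25. Add the point at infinity: total = 26.

#E(F_19) = 26


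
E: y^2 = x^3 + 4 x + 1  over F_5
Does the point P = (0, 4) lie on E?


Check whether y^2 = x^3 + 4 x + 1 (mod 5) for (x, y) = (0, 4).
LHS: y^2 = 4^2 mod 5 = 1
RHS: x^3 + 4 x + 1 = 0^3 + 4*0 + 1 mod 5 = 1
LHS = RHS

Yes, on the curve


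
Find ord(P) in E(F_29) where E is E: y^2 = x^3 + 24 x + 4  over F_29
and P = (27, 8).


Compute successive multiples of P until we hit O:
  1P = (27, 8)
  2P = (0, 2)
  3P = (11, 2)
  4P = (7, 14)
  5P = (18, 27)
  6P = (6, 25)
  7P = (20, 25)
  8P = (24, 22)
  ... (continuing to 22P)
  22P = O

ord(P) = 22


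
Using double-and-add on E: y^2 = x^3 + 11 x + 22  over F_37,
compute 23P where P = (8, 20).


k = 23 = 10111_2 (binary, LSB first: 11101)
Double-and-add from P = (8, 20):
  bit 0 = 1: acc = O + (8, 20) = (8, 20)
  bit 1 = 1: acc = (8, 20) + (20, 19) = (18, 24)
  bit 2 = 1: acc = (18, 24) + (23, 11) = (22, 16)
  bit 3 = 0: acc unchanged = (22, 16)
  bit 4 = 1: acc = (22, 16) + (36, 26) = (15, 26)

23P = (15, 26)


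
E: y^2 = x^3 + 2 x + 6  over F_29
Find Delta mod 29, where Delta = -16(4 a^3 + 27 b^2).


4 a^3 + 27 b^2 = 4*2^3 + 27*6^2 = 32 + 972 = 1004
Delta = -16 * (1004) = -16064
Delta mod 29 = 2

Delta = 2 (mod 29)


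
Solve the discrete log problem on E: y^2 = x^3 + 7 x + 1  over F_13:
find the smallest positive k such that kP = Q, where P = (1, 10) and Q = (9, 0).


Enumerate multiples of P until we hit Q = (9, 0):
  1P = (1, 10)
  2P = (8, 6)
  3P = (3, 6)
  4P = (0, 1)
  5P = (2, 7)
  6P = (6, 5)
  7P = (7, 9)
  8P = (9, 0)
Match found at i = 8.

k = 8


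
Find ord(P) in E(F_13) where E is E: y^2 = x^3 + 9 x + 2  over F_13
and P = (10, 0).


Compute successive multiples of P until we hit O:
  1P = (10, 0)
  2P = O

ord(P) = 2


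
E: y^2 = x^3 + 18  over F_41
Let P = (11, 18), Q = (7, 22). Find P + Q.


P != Q, so use the chord formula.
s = (y2 - y1) / (x2 - x1) = (4) / (37) mod 41 = 40
x3 = s^2 - x1 - x2 mod 41 = 40^2 - 11 - 7 = 24
y3 = s (x1 - x3) - y1 mod 41 = 40 * (11 - 24) - 18 = 36

P + Q = (24, 36)


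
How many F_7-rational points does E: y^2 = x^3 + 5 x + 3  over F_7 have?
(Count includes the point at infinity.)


For each x in F_7, count y with y^2 = x^3 + 5 x + 3 mod 7:
  x = 1: RHS = 2, y in [3, 4]  -> 2 point(s)
  x = 2: RHS = 0, y in [0]  -> 1 point(s)
  x = 6: RHS = 4, y in [2, 5]  -> 2 point(s)
Affine points: 5. Add the point at infinity: total = 6.

#E(F_7) = 6


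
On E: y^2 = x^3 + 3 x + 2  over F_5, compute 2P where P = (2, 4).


Doubling: s = (3 x1^2 + a) / (2 y1)
s = (3*2^2 + 3) / (2*4) mod 5 = 0
x3 = s^2 - 2 x1 mod 5 = 0^2 - 2*2 = 1
y3 = s (x1 - x3) - y1 mod 5 = 0 * (2 - 1) - 4 = 1

2P = (1, 1)


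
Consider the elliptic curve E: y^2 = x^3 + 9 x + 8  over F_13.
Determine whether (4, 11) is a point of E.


Check whether y^2 = x^3 + 9 x + 8 (mod 13) for (x, y) = (4, 11).
LHS: y^2 = 11^2 mod 13 = 4
RHS: x^3 + 9 x + 8 = 4^3 + 9*4 + 8 mod 13 = 4
LHS = RHS

Yes, on the curve


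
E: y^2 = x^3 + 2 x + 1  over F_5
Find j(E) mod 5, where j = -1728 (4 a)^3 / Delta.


Delta = -16(4 a^3 + 27 b^2) mod 5 = 1
-1728 * (4 a)^3 = -1728 * (4*2)^3 mod 5 = 4
j = 4 * 1^(-1) mod 5 = 4

j = 4 (mod 5)


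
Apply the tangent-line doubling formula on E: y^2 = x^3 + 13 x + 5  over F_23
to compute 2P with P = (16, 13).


Doubling: s = (3 x1^2 + a) / (2 y1)
s = (3*16^2 + 13) / (2*13) mod 23 = 15
x3 = s^2 - 2 x1 mod 23 = 15^2 - 2*16 = 9
y3 = s (x1 - x3) - y1 mod 23 = 15 * (16 - 9) - 13 = 0

2P = (9, 0)


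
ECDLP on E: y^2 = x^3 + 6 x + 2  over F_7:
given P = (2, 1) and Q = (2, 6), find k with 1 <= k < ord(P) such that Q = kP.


Enumerate multiples of P until we hit Q = (2, 6):
  1P = (2, 1)
  2P = (0, 3)
  3P = (6, 3)
  4P = (1, 3)
  5P = (1, 4)
  6P = (6, 4)
  7P = (0, 4)
  8P = (2, 6)
Match found at i = 8.

k = 8


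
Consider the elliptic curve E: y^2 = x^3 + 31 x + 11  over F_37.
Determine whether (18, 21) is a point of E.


Check whether y^2 = x^3 + 31 x + 11 (mod 37) for (x, y) = (18, 21).
LHS: y^2 = 21^2 mod 37 = 34
RHS: x^3 + 31 x + 11 = 18^3 + 31*18 + 11 mod 37 = 0
LHS != RHS

No, not on the curve


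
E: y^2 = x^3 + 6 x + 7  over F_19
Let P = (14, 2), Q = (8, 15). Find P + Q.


P != Q, so use the chord formula.
s = (y2 - y1) / (x2 - x1) = (13) / (13) mod 19 = 1
x3 = s^2 - x1 - x2 mod 19 = 1^2 - 14 - 8 = 17
y3 = s (x1 - x3) - y1 mod 19 = 1 * (14 - 17) - 2 = 14

P + Q = (17, 14)


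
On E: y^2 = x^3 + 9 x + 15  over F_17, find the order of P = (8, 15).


Compute successive multiples of P until we hit O:
  1P = (8, 15)
  2P = (9, 14)
  3P = (1, 12)
  4P = (12, 10)
  5P = (6, 8)
  6P = (11, 0)
  7P = (6, 9)
  8P = (12, 7)
  ... (continuing to 12P)
  12P = O

ord(P) = 12


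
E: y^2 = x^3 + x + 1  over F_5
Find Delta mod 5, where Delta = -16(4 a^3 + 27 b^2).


4 a^3 + 27 b^2 = 4*1^3 + 27*1^2 = 4 + 27 = 31
Delta = -16 * (31) = -496
Delta mod 5 = 4

Delta = 4 (mod 5)


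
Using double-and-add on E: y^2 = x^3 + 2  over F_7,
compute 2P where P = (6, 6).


k = 2 = 10_2 (binary, LSB first: 01)
Double-and-add from P = (6, 6):
  bit 0 = 0: acc unchanged = O
  bit 1 = 1: acc = O + (6, 1) = (6, 1)

2P = (6, 1)


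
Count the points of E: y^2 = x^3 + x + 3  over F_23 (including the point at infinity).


For each x in F_23, count y with y^2 = x^3 + 1 x + 3 mod 23:
  x = 0: RHS = 3, y in [7, 16]  -> 2 point(s)
  x = 2: RHS = 13, y in [6, 17]  -> 2 point(s)
  x = 4: RHS = 2, y in [5, 18]  -> 2 point(s)
  x = 5: RHS = 18, y in [8, 15]  -> 2 point(s)
  x = 6: RHS = 18, y in [8, 15]  -> 2 point(s)
  x = 7: RHS = 8, y in [10, 13]  -> 2 point(s)
  x = 10: RHS = 1, y in [1, 22]  -> 2 point(s)
  x = 12: RHS = 18, y in [8, 15]  -> 2 point(s)
  x = 14: RHS = 1, y in [1, 22]  -> 2 point(s)
  x = 15: RHS = 12, y in [9, 14]  -> 2 point(s)
  x = 19: RHS = 4, y in [2, 21]  -> 2 point(s)
  x = 21: RHS = 16, y in [4, 19]  -> 2 point(s)
  x = 22: RHS = 1, y in [1, 22]  -> 2 point(s)
Affine points: 26. Add the point at infinity: total = 27.

#E(F_23) = 27


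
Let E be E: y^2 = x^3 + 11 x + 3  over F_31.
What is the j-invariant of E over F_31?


Delta = -16(4 a^3 + 27 b^2) mod 31 = 22
-1728 * (4 a)^3 = -1728 * (4*11)^3 mod 31 = 30
j = 30 * 22^(-1) mod 31 = 7

j = 7 (mod 31)


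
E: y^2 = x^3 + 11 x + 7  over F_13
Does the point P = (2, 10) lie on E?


Check whether y^2 = x^3 + 11 x + 7 (mod 13) for (x, y) = (2, 10).
LHS: y^2 = 10^2 mod 13 = 9
RHS: x^3 + 11 x + 7 = 2^3 + 11*2 + 7 mod 13 = 11
LHS != RHS

No, not on the curve


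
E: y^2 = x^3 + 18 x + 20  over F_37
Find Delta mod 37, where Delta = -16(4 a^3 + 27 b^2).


4 a^3 + 27 b^2 = 4*18^3 + 27*20^2 = 23328 + 10800 = 34128
Delta = -16 * (34128) = -546048
Delta mod 37 = 35

Delta = 35 (mod 37)


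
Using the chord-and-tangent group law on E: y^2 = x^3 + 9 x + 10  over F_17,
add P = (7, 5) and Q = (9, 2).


P != Q, so use the chord formula.
s = (y2 - y1) / (x2 - x1) = (14) / (2) mod 17 = 7
x3 = s^2 - x1 - x2 mod 17 = 7^2 - 7 - 9 = 16
y3 = s (x1 - x3) - y1 mod 17 = 7 * (7 - 16) - 5 = 0

P + Q = (16, 0)


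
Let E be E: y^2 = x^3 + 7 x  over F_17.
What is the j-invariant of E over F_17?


Delta = -16(4 a^3 + 27 b^2) mod 17 = 12
-1728 * (4 a)^3 = -1728 * (4*7)^3 mod 17 = 13
j = 13 * 12^(-1) mod 17 = 11

j = 11 (mod 17)


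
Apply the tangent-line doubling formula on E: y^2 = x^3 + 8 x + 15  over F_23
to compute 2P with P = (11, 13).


Doubling: s = (3 x1^2 + a) / (2 y1)
s = (3*11^2 + 8) / (2*13) mod 23 = 1
x3 = s^2 - 2 x1 mod 23 = 1^2 - 2*11 = 2
y3 = s (x1 - x3) - y1 mod 23 = 1 * (11 - 2) - 13 = 19

2P = (2, 19)


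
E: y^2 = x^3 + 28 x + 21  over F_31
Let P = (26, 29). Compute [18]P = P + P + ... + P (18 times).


k = 18 = 10010_2 (binary, LSB first: 01001)
Double-and-add from P = (26, 29):
  bit 0 = 0: acc unchanged = O
  bit 1 = 1: acc = O + (24, 28) = (24, 28)
  bit 2 = 0: acc unchanged = (24, 28)
  bit 3 = 0: acc unchanged = (24, 28)
  bit 4 = 1: acc = (24, 28) + (12, 16) = (27, 0)

18P = (27, 0)


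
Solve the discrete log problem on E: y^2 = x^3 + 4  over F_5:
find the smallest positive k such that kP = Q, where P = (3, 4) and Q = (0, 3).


Enumerate multiples of P until we hit Q = (0, 3):
  1P = (3, 4)
  2P = (0, 3)
Match found at i = 2.

k = 2


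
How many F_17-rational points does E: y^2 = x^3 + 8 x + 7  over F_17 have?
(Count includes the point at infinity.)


For each x in F_17, count y with y^2 = x^3 + 8 x + 7 mod 17:
  x = 1: RHS = 16, y in [4, 13]  -> 2 point(s)
  x = 4: RHS = 1, y in [1, 16]  -> 2 point(s)
  x = 5: RHS = 2, y in [6, 11]  -> 2 point(s)
  x = 6: RHS = 16, y in [4, 13]  -> 2 point(s)
  x = 7: RHS = 15, y in [7, 10]  -> 2 point(s)
  x = 9: RHS = 9, y in [3, 14]  -> 2 point(s)
  x = 10: RHS = 16, y in [4, 13]  -> 2 point(s)
  x = 11: RHS = 15, y in [7, 10]  -> 2 point(s)
  x = 13: RHS = 13, y in [8, 9]  -> 2 point(s)
  x = 15: RHS = 0, y in [0]  -> 1 point(s)
  x = 16: RHS = 15, y in [7, 10]  -> 2 point(s)
Affine points: 21. Add the point at infinity: total = 22.

#E(F_17) = 22


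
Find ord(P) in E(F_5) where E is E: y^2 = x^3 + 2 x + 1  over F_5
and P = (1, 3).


Compute successive multiples of P until we hit O:
  1P = (1, 3)
  2P = (3, 2)
  3P = (0, 4)
  4P = (0, 1)
  5P = (3, 3)
  6P = (1, 2)
  7P = O

ord(P) = 7


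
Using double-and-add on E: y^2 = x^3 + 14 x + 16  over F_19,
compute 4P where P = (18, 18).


k = 4 = 100_2 (binary, LSB first: 001)
Double-and-add from P = (18, 18):
  bit 0 = 0: acc unchanged = O
  bit 1 = 0: acc unchanged = O
  bit 2 = 1: acc = O + (18, 1) = (18, 1)

4P = (18, 1)


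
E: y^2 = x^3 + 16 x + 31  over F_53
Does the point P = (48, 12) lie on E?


Check whether y^2 = x^3 + 16 x + 31 (mod 53) for (x, y) = (48, 12).
LHS: y^2 = 12^2 mod 53 = 38
RHS: x^3 + 16 x + 31 = 48^3 + 16*48 + 31 mod 53 = 38
LHS = RHS

Yes, on the curve


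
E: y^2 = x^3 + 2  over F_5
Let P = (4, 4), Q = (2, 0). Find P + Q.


P != Q, so use the chord formula.
s = (y2 - y1) / (x2 - x1) = (1) / (3) mod 5 = 2
x3 = s^2 - x1 - x2 mod 5 = 2^2 - 4 - 2 = 3
y3 = s (x1 - x3) - y1 mod 5 = 2 * (4 - 3) - 4 = 3

P + Q = (3, 3)


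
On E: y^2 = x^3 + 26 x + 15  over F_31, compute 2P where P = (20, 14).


Doubling: s = (3 x1^2 + a) / (2 y1)
s = (3*20^2 + 26) / (2*14) mod 31 = 15
x3 = s^2 - 2 x1 mod 31 = 15^2 - 2*20 = 30
y3 = s (x1 - x3) - y1 mod 31 = 15 * (20 - 30) - 14 = 22

2P = (30, 22)


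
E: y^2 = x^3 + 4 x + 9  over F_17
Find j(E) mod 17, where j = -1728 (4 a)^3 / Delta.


Delta = -16(4 a^3 + 27 b^2) mod 17 = 12
-1728 * (4 a)^3 = -1728 * (4*4)^3 mod 17 = 11
j = 11 * 12^(-1) mod 17 = 8

j = 8 (mod 17)


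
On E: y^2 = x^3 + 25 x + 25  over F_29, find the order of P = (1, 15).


Compute successive multiples of P until we hit O:
  1P = (1, 15)
  2P = (28, 12)
  3P = (24, 23)
  4P = (9, 15)
  5P = (19, 14)
  6P = (15, 18)
  7P = (20, 12)
  8P = (2, 5)
  ... (continuing to 38P)
  38P = O

ord(P) = 38


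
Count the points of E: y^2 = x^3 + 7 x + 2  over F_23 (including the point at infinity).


For each x in F_23, count y with y^2 = x^3 + 7 x + 2 mod 23:
  x = 0: RHS = 2, y in [5, 18]  -> 2 point(s)
  x = 2: RHS = 1, y in [1, 22]  -> 2 point(s)
  x = 3: RHS = 4, y in [2, 21]  -> 2 point(s)
  x = 4: RHS = 2, y in [5, 18]  -> 2 point(s)
  x = 5: RHS = 1, y in [1, 22]  -> 2 point(s)
  x = 7: RHS = 3, y in [7, 16]  -> 2 point(s)
  x = 8: RHS = 18, y in [8, 15]  -> 2 point(s)
  x = 9: RHS = 12, y in [9, 14]  -> 2 point(s)
  x = 13: RHS = 13, y in [6, 17]  -> 2 point(s)
  x = 15: RHS = 9, y in [3, 20]  -> 2 point(s)
  x = 16: RHS = 1, y in [1, 22]  -> 2 point(s)
  x = 18: RHS = 3, y in [7, 16]  -> 2 point(s)
  x = 19: RHS = 2, y in [5, 18]  -> 2 point(s)
  x = 20: RHS = 0, y in [0]  -> 1 point(s)
  x = 21: RHS = 3, y in [7, 16]  -> 2 point(s)
Affine points: 29. Add the point at infinity: total = 30.

#E(F_23) = 30


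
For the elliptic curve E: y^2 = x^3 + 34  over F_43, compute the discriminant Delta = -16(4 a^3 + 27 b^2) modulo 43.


4 a^3 + 27 b^2 = 4*0^3 + 27*34^2 = 0 + 31212 = 31212
Delta = -16 * (31212) = -499392
Delta mod 43 = 10

Delta = 10 (mod 43)


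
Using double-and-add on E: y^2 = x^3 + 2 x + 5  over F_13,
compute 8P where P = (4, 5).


k = 8 = 1000_2 (binary, LSB first: 0001)
Double-and-add from P = (4, 5):
  bit 0 = 0: acc unchanged = O
  bit 1 = 0: acc unchanged = O
  bit 2 = 0: acc unchanged = O
  bit 3 = 1: acc = O + (4, 8) = (4, 8)

8P = (4, 8)


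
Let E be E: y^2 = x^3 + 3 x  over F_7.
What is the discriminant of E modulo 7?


4 a^3 + 27 b^2 = 4*3^3 + 27*0^2 = 108 + 0 = 108
Delta = -16 * (108) = -1728
Delta mod 7 = 1

Delta = 1 (mod 7)


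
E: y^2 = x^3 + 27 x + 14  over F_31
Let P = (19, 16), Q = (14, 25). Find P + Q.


P != Q, so use the chord formula.
s = (y2 - y1) / (x2 - x1) = (9) / (26) mod 31 = 23
x3 = s^2 - x1 - x2 mod 31 = 23^2 - 19 - 14 = 0
y3 = s (x1 - x3) - y1 mod 31 = 23 * (19 - 0) - 16 = 18

P + Q = (0, 18)


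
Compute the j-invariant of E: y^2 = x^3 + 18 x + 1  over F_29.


Delta = -16(4 a^3 + 27 b^2) mod 29 = 14
-1728 * (4 a)^3 = -1728 * (4*18)^3 mod 29 = 13
j = 13 * 14^(-1) mod 29 = 3

j = 3 (mod 29)


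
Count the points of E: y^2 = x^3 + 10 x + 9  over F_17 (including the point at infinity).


For each x in F_17, count y with y^2 = x^3 + 10 x + 9 mod 17:
  x = 0: RHS = 9, y in [3, 14]  -> 2 point(s)
  x = 3: RHS = 15, y in [7, 10]  -> 2 point(s)
  x = 6: RHS = 13, y in [8, 9]  -> 2 point(s)
  x = 10: RHS = 4, y in [2, 15]  -> 2 point(s)
  x = 12: RHS = 4, y in [2, 15]  -> 2 point(s)
  x = 15: RHS = 15, y in [7, 10]  -> 2 point(s)
  x = 16: RHS = 15, y in [7, 10]  -> 2 point(s)
Affine points: 14. Add the point at infinity: total = 15.

#E(F_17) = 15


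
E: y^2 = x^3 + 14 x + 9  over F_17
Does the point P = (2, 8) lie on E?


Check whether y^2 = x^3 + 14 x + 9 (mod 17) for (x, y) = (2, 8).
LHS: y^2 = 8^2 mod 17 = 13
RHS: x^3 + 14 x + 9 = 2^3 + 14*2 + 9 mod 17 = 11
LHS != RHS

No, not on the curve


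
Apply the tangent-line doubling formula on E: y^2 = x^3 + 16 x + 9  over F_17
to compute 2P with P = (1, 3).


Doubling: s = (3 x1^2 + a) / (2 y1)
s = (3*1^2 + 16) / (2*3) mod 17 = 6
x3 = s^2 - 2 x1 mod 17 = 6^2 - 2*1 = 0
y3 = s (x1 - x3) - y1 mod 17 = 6 * (1 - 0) - 3 = 3

2P = (0, 3)


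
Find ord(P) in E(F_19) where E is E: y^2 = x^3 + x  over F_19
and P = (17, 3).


Compute successive multiples of P until we hit O:
  1P = (17, 3)
  2P = (5, 4)
  3P = (4, 7)
  4P = (9, 15)
  5P = (0, 0)
  6P = (9, 4)
  7P = (4, 12)
  8P = (5, 15)
  ... (continuing to 10P)
  10P = O

ord(P) = 10


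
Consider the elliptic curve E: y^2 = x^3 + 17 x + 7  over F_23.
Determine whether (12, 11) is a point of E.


Check whether y^2 = x^3 + 17 x + 7 (mod 23) for (x, y) = (12, 11).
LHS: y^2 = 11^2 mod 23 = 6
RHS: x^3 + 17 x + 7 = 12^3 + 17*12 + 7 mod 23 = 7
LHS != RHS

No, not on the curve


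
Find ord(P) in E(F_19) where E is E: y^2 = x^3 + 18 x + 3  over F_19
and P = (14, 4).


Compute successive multiples of P until we hit O:
  1P = (14, 4)
  2P = (16, 6)
  3P = (9, 1)
  4P = (7, 4)
  5P = (17, 15)
  6P = (12, 16)
  7P = (10, 10)
  8P = (2, 16)
  ... (continuing to 24P)
  24P = O

ord(P) = 24


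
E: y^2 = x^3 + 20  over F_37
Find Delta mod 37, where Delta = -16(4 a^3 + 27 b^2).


4 a^3 + 27 b^2 = 4*0^3 + 27*20^2 = 0 + 10800 = 10800
Delta = -16 * (10800) = -172800
Delta mod 37 = 27

Delta = 27 (mod 37)


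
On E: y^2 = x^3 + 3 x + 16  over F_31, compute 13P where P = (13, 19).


k = 13 = 1101_2 (binary, LSB first: 1011)
Double-and-add from P = (13, 19):
  bit 0 = 1: acc = O + (13, 19) = (13, 19)
  bit 1 = 0: acc unchanged = (13, 19)
  bit 2 = 1: acc = (13, 19) + (23, 21) = (0, 27)
  bit 3 = 1: acc = (0, 27) + (20, 4) = (0, 4)

13P = (0, 4)


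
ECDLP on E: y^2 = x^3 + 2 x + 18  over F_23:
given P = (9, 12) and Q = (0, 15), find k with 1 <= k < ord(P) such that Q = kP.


Enumerate multiples of P until we hit Q = (0, 15):
  1P = (9, 12)
  2P = (0, 8)
  3P = (0, 15)
Match found at i = 3.

k = 3


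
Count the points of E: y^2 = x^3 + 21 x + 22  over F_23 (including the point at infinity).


For each x in F_23, count y with y^2 = x^3 + 21 x + 22 mod 23:
  x = 2: RHS = 3, y in [7, 16]  -> 2 point(s)
  x = 4: RHS = 9, y in [3, 20]  -> 2 point(s)
  x = 7: RHS = 6, y in [11, 12]  -> 2 point(s)
  x = 8: RHS = 12, y in [9, 14]  -> 2 point(s)
  x = 10: RHS = 13, y in [6, 17]  -> 2 point(s)
  x = 12: RHS = 1, y in [1, 22]  -> 2 point(s)
  x = 13: RHS = 8, y in [10, 13]  -> 2 point(s)
  x = 14: RHS = 1, y in [1, 22]  -> 2 point(s)
  x = 15: RHS = 9, y in [3, 20]  -> 2 point(s)
  x = 17: RHS = 2, y in [5, 18]  -> 2 point(s)
  x = 19: RHS = 12, y in [9, 14]  -> 2 point(s)
  x = 20: RHS = 1, y in [1, 22]  -> 2 point(s)
  x = 21: RHS = 18, y in [8, 15]  -> 2 point(s)
  x = 22: RHS = 0, y in [0]  -> 1 point(s)
Affine points: 27. Add the point at infinity: total = 28.

#E(F_23) = 28


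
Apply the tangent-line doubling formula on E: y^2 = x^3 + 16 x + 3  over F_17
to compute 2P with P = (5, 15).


Doubling: s = (3 x1^2 + a) / (2 y1)
s = (3*5^2 + 16) / (2*15) mod 17 = 7
x3 = s^2 - 2 x1 mod 17 = 7^2 - 2*5 = 5
y3 = s (x1 - x3) - y1 mod 17 = 7 * (5 - 5) - 15 = 2

2P = (5, 2)


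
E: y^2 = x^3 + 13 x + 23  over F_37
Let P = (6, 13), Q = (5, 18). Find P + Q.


P != Q, so use the chord formula.
s = (y2 - y1) / (x2 - x1) = (5) / (36) mod 37 = 32
x3 = s^2 - x1 - x2 mod 37 = 32^2 - 6 - 5 = 14
y3 = s (x1 - x3) - y1 mod 37 = 32 * (6 - 14) - 13 = 27

P + Q = (14, 27)


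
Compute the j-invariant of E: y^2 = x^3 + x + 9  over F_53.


Delta = -16(4 a^3 + 27 b^2) mod 53 = 30
-1728 * (4 a)^3 = -1728 * (4*1)^3 mod 53 = 19
j = 19 * 30^(-1) mod 53 = 13

j = 13 (mod 53)


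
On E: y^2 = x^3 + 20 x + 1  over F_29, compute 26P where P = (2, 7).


k = 26 = 11010_2 (binary, LSB first: 01011)
Double-and-add from P = (2, 7):
  bit 0 = 0: acc unchanged = O
  bit 1 = 1: acc = O + (3, 28) = (3, 28)
  bit 2 = 0: acc unchanged = (3, 28)
  bit 3 = 1: acc = (3, 28) + (8, 21) = (13, 15)
  bit 4 = 1: acc = (13, 15) + (20, 22) = (26, 1)

26P = (26, 1)


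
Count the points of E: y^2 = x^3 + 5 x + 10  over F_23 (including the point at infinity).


For each x in F_23, count y with y^2 = x^3 + 5 x + 10 mod 23:
  x = 1: RHS = 16, y in [4, 19]  -> 2 point(s)
  x = 3: RHS = 6, y in [11, 12]  -> 2 point(s)
  x = 4: RHS = 2, y in [5, 18]  -> 2 point(s)
  x = 6: RHS = 3, y in [7, 16]  -> 2 point(s)
  x = 9: RHS = 2, y in [5, 18]  -> 2 point(s)
  x = 10: RHS = 2, y in [5, 18]  -> 2 point(s)
  x = 11: RHS = 16, y in [4, 19]  -> 2 point(s)
  x = 12: RHS = 4, y in [2, 21]  -> 2 point(s)
  x = 13: RHS = 18, y in [8, 15]  -> 2 point(s)
  x = 14: RHS = 18, y in [8, 15]  -> 2 point(s)
  x = 16: RHS = 0, y in [0]  -> 1 point(s)
  x = 19: RHS = 18, y in [8, 15]  -> 2 point(s)
  x = 22: RHS = 4, y in [2, 21]  -> 2 point(s)
Affine points: 25. Add the point at infinity: total = 26.

#E(F_23) = 26


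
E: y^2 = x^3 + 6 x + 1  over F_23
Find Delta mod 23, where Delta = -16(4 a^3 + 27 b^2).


4 a^3 + 27 b^2 = 4*6^3 + 27*1^2 = 864 + 27 = 891
Delta = -16 * (891) = -14256
Delta mod 23 = 4

Delta = 4 (mod 23)


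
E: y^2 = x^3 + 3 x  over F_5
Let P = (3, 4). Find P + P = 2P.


Doubling: s = (3 x1^2 + a) / (2 y1)
s = (3*3^2 + 3) / (2*4) mod 5 = 0
x3 = s^2 - 2 x1 mod 5 = 0^2 - 2*3 = 4
y3 = s (x1 - x3) - y1 mod 5 = 0 * (3 - 4) - 4 = 1

2P = (4, 1)


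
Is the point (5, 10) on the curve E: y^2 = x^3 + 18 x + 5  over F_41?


Check whether y^2 = x^3 + 18 x + 5 (mod 41) for (x, y) = (5, 10).
LHS: y^2 = 10^2 mod 41 = 18
RHS: x^3 + 18 x + 5 = 5^3 + 18*5 + 5 mod 41 = 15
LHS != RHS

No, not on the curve


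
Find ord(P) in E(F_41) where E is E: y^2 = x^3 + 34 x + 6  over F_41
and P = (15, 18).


Compute successive multiples of P until we hit O:
  1P = (15, 18)
  2P = (2, 0)
  3P = (15, 23)
  4P = O

ord(P) = 4


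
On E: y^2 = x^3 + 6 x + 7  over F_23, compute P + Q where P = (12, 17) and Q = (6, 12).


P != Q, so use the chord formula.
s = (y2 - y1) / (x2 - x1) = (18) / (17) mod 23 = 20
x3 = s^2 - x1 - x2 mod 23 = 20^2 - 12 - 6 = 14
y3 = s (x1 - x3) - y1 mod 23 = 20 * (12 - 14) - 17 = 12

P + Q = (14, 12)


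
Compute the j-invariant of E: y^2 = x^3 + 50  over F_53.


Delta = -16(4 a^3 + 27 b^2) mod 53 = 34
-1728 * (4 a)^3 = -1728 * (4*0)^3 mod 53 = 0
j = 0 * 34^(-1) mod 53 = 0

j = 0 (mod 53)


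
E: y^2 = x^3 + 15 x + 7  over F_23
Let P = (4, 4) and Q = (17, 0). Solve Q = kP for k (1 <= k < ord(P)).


Enumerate multiples of P until we hit Q = (17, 0):
  1P = (4, 4)
  2P = (17, 0)
Match found at i = 2.

k = 2


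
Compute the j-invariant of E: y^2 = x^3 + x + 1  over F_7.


Delta = -16(4 a^3 + 27 b^2) mod 7 = 1
-1728 * (4 a)^3 = -1728 * (4*1)^3 mod 7 = 1
j = 1 * 1^(-1) mod 7 = 1

j = 1 (mod 7)


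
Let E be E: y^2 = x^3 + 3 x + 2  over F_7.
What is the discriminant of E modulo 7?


4 a^3 + 27 b^2 = 4*3^3 + 27*2^2 = 108 + 108 = 216
Delta = -16 * (216) = -3456
Delta mod 7 = 2

Delta = 2 (mod 7)


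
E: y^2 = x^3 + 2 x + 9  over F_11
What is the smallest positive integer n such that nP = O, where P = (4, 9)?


Compute successive multiples of P until we hit O:
  1P = (4, 9)
  2P = (8, 8)
  3P = (8, 3)
  4P = (4, 2)
  5P = O

ord(P) = 5


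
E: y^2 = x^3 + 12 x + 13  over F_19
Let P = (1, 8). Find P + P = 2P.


Doubling: s = (3 x1^2 + a) / (2 y1)
s = (3*1^2 + 12) / (2*8) mod 19 = 14
x3 = s^2 - 2 x1 mod 19 = 14^2 - 2*1 = 4
y3 = s (x1 - x3) - y1 mod 19 = 14 * (1 - 4) - 8 = 7

2P = (4, 7)


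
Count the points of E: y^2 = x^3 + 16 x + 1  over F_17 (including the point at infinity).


For each x in F_17, count y with y^2 = x^3 + 16 x + 1 mod 17:
  x = 0: RHS = 1, y in [1, 16]  -> 2 point(s)
  x = 1: RHS = 1, y in [1, 16]  -> 2 point(s)
  x = 3: RHS = 8, y in [5, 12]  -> 2 point(s)
  x = 5: RHS = 2, y in [6, 11]  -> 2 point(s)
  x = 12: RHS = 0, y in [0]  -> 1 point(s)
  x = 13: RHS = 9, y in [3, 14]  -> 2 point(s)
  x = 16: RHS = 1, y in [1, 16]  -> 2 point(s)
Affine points: 13. Add the point at infinity: total = 14.

#E(F_17) = 14


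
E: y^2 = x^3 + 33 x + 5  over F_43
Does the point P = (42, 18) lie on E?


Check whether y^2 = x^3 + 33 x + 5 (mod 43) for (x, y) = (42, 18).
LHS: y^2 = 18^2 mod 43 = 23
RHS: x^3 + 33 x + 5 = 42^3 + 33*42 + 5 mod 43 = 14
LHS != RHS

No, not on the curve


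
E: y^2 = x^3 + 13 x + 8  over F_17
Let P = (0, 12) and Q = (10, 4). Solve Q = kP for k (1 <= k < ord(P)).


Enumerate multiples of P until we hit Q = (10, 4):
  1P = (0, 12)
  2P = (9, 15)
  3P = (10, 13)
  4P = (15, 12)
  5P = (2, 5)
  6P = (6, 9)
  7P = (7, 0)
  8P = (6, 8)
  9P = (2, 12)
  10P = (15, 5)
  11P = (10, 4)
Match found at i = 11.

k = 11


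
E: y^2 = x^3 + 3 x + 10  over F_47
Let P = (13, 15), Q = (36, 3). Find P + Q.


P != Q, so use the chord formula.
s = (y2 - y1) / (x2 - x1) = (35) / (23) mod 47 = 24
x3 = s^2 - x1 - x2 mod 47 = 24^2 - 13 - 36 = 10
y3 = s (x1 - x3) - y1 mod 47 = 24 * (13 - 10) - 15 = 10

P + Q = (10, 10)


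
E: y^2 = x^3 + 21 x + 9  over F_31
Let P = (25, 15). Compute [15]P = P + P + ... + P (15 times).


k = 15 = 1111_2 (binary, LSB first: 1111)
Double-and-add from P = (25, 15):
  bit 0 = 1: acc = O + (25, 15) = (25, 15)
  bit 1 = 1: acc = (25, 15) + (6, 14) = (14, 28)
  bit 2 = 1: acc = (14, 28) + (8, 10) = (18, 22)
  bit 3 = 1: acc = (18, 22) + (20, 11) = (0, 3)

15P = (0, 3)


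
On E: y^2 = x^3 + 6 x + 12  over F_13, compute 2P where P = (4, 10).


Doubling: s = (3 x1^2 + a) / (2 y1)
s = (3*4^2 + 6) / (2*10) mod 13 = 4
x3 = s^2 - 2 x1 mod 13 = 4^2 - 2*4 = 8
y3 = s (x1 - x3) - y1 mod 13 = 4 * (4 - 8) - 10 = 0

2P = (8, 0)


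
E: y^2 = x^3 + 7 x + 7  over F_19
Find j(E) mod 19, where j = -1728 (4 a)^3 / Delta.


Delta = -16(4 a^3 + 27 b^2) mod 19 = 10
-1728 * (4 a)^3 = -1728 * (4*7)^3 mod 19 = 7
j = 7 * 10^(-1) mod 19 = 14

j = 14 (mod 19)


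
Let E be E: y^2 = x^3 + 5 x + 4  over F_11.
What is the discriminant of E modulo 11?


4 a^3 + 27 b^2 = 4*5^3 + 27*4^2 = 500 + 432 = 932
Delta = -16 * (932) = -14912
Delta mod 11 = 4

Delta = 4 (mod 11)


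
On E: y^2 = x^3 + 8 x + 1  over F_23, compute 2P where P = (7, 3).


k = 2 = 10_2 (binary, LSB first: 01)
Double-and-add from P = (7, 3):
  bit 0 = 0: acc unchanged = O
  bit 1 = 1: acc = O + (10, 0) = (10, 0)

2P = (10, 0)


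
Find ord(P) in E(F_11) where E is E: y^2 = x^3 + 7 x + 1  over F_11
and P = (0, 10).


Compute successive multiples of P until we hit O:
  1P = (0, 10)
  2P = (4, 4)
  3P = (1, 8)
  4P = (3, 7)
  5P = (9, 10)
  6P = (2, 1)
  7P = (10, 2)
  8P = (10, 9)
  ... (continuing to 15P)
  15P = O

ord(P) = 15


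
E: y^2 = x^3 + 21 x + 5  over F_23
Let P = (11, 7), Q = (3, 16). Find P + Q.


P != Q, so use the chord formula.
s = (y2 - y1) / (x2 - x1) = (9) / (15) mod 23 = 19
x3 = s^2 - x1 - x2 mod 23 = 19^2 - 11 - 3 = 2
y3 = s (x1 - x3) - y1 mod 23 = 19 * (11 - 2) - 7 = 3

P + Q = (2, 3)


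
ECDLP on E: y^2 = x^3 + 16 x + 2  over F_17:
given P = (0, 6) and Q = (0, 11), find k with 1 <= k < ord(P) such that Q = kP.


Enumerate multiples of P until we hit Q = (0, 11):
  1P = (0, 6)
  2P = (15, 8)
  3P = (3, 14)
  4P = (6, 12)
  5P = (12, 16)
  6P = (9, 12)
  7P = (16, 6)
  8P = (1, 11)
  9P = (7, 10)
  10P = (2, 5)
  11P = (11, 8)
  12P = (8, 8)
  13P = (8, 9)
  14P = (11, 9)
  15P = (2, 12)
  16P = (7, 7)
  17P = (1, 6)
  18P = (16, 11)
  19P = (9, 5)
  20P = (12, 1)
  21P = (6, 5)
  22P = (3, 3)
  23P = (15, 9)
  24P = (0, 11)
Match found at i = 24.

k = 24


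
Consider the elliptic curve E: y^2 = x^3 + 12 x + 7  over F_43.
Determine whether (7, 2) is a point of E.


Check whether y^2 = x^3 + 12 x + 7 (mod 43) for (x, y) = (7, 2).
LHS: y^2 = 2^2 mod 43 = 4
RHS: x^3 + 12 x + 7 = 7^3 + 12*7 + 7 mod 43 = 4
LHS = RHS

Yes, on the curve


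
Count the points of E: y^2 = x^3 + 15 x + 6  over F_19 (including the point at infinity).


For each x in F_19, count y with y^2 = x^3 + 15 x + 6 mod 19:
  x = 0: RHS = 6, y in [5, 14]  -> 2 point(s)
  x = 2: RHS = 6, y in [5, 14]  -> 2 point(s)
  x = 4: RHS = 16, y in [4, 15]  -> 2 point(s)
  x = 5: RHS = 16, y in [4, 15]  -> 2 point(s)
  x = 7: RHS = 17, y in [6, 13]  -> 2 point(s)
  x = 8: RHS = 11, y in [7, 12]  -> 2 point(s)
  x = 10: RHS = 16, y in [4, 15]  -> 2 point(s)
  x = 11: RHS = 1, y in [1, 18]  -> 2 point(s)
  x = 13: RHS = 4, y in [2, 17]  -> 2 point(s)
  x = 17: RHS = 6, y in [5, 14]  -> 2 point(s)
  x = 18: RHS = 9, y in [3, 16]  -> 2 point(s)
Affine points: 22. Add the point at infinity: total = 23.

#E(F_19) = 23


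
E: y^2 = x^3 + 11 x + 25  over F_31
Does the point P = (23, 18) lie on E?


Check whether y^2 = x^3 + 11 x + 25 (mod 31) for (x, y) = (23, 18).
LHS: y^2 = 18^2 mod 31 = 14
RHS: x^3 + 11 x + 25 = 23^3 + 11*23 + 25 mod 31 = 14
LHS = RHS

Yes, on the curve


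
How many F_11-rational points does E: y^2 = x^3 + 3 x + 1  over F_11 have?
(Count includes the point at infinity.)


For each x in F_11, count y with y^2 = x^3 + 3 x + 1 mod 11:
  x = 0: RHS = 1, y in [1, 10]  -> 2 point(s)
  x = 1: RHS = 5, y in [4, 7]  -> 2 point(s)
  x = 2: RHS = 4, y in [2, 9]  -> 2 point(s)
  x = 3: RHS = 4, y in [2, 9]  -> 2 point(s)
  x = 4: RHS = 0, y in [0]  -> 1 point(s)
  x = 5: RHS = 9, y in [3, 8]  -> 2 point(s)
  x = 6: RHS = 4, y in [2, 9]  -> 2 point(s)
  x = 8: RHS = 9, y in [3, 8]  -> 2 point(s)
  x = 9: RHS = 9, y in [3, 8]  -> 2 point(s)
Affine points: 17. Add the point at infinity: total = 18.

#E(F_11) = 18


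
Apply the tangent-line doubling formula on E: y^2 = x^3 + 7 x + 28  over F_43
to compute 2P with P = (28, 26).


Doubling: s = (3 x1^2 + a) / (2 y1)
s = (3*28^2 + 7) / (2*26) mod 43 = 28
x3 = s^2 - 2 x1 mod 43 = 28^2 - 2*28 = 40
y3 = s (x1 - x3) - y1 mod 43 = 28 * (28 - 40) - 26 = 25

2P = (40, 25)


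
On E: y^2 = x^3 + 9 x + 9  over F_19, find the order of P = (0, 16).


Compute successive multiples of P until we hit O:
  1P = (0, 16)
  2P = (7, 4)
  3P = (13, 9)
  4P = (10, 4)
  5P = (15, 2)
  6P = (2, 15)
  7P = (3, 14)
  8P = (8, 2)
  ... (continuing to 18P)
  18P = O

ord(P) = 18


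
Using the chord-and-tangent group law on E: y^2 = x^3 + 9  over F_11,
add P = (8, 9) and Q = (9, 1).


P != Q, so use the chord formula.
s = (y2 - y1) / (x2 - x1) = (3) / (1) mod 11 = 3
x3 = s^2 - x1 - x2 mod 11 = 3^2 - 8 - 9 = 3
y3 = s (x1 - x3) - y1 mod 11 = 3 * (8 - 3) - 9 = 6

P + Q = (3, 6)


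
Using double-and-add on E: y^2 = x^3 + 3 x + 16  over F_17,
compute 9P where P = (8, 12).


k = 9 = 1001_2 (binary, LSB first: 1001)
Double-and-add from P = (8, 12):
  bit 0 = 1: acc = O + (8, 12) = (8, 12)
  bit 1 = 0: acc unchanged = (8, 12)
  bit 2 = 0: acc unchanged = (8, 12)
  bit 3 = 1: acc = (8, 12) + (13, 5) = (0, 4)

9P = (0, 4)


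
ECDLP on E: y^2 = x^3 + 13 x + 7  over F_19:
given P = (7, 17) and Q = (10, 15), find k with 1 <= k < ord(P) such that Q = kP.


Enumerate multiples of P until we hit Q = (10, 15):
  1P = (7, 17)
  2P = (9, 6)
  3P = (0, 11)
  4P = (17, 7)
  5P = (15, 10)
  6P = (4, 16)
  7P = (6, 15)
  8P = (10, 15)
Match found at i = 8.

k = 8


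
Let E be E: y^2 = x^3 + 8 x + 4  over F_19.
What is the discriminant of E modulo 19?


4 a^3 + 27 b^2 = 4*8^3 + 27*4^2 = 2048 + 432 = 2480
Delta = -16 * (2480) = -39680
Delta mod 19 = 11

Delta = 11 (mod 19)


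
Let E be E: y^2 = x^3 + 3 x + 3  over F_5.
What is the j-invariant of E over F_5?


Delta = -16(4 a^3 + 27 b^2) mod 5 = 4
-1728 * (4 a)^3 = -1728 * (4*3)^3 mod 5 = 1
j = 1 * 4^(-1) mod 5 = 4

j = 4 (mod 5)


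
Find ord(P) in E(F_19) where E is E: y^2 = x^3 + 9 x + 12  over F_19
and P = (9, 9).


Compute successive multiples of P until we hit O:
  1P = (9, 9)
  2P = (7, 0)
  3P = (9, 10)
  4P = O

ord(P) = 4


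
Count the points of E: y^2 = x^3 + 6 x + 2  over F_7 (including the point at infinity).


For each x in F_7, count y with y^2 = x^3 + 6 x + 2 mod 7:
  x = 0: RHS = 2, y in [3, 4]  -> 2 point(s)
  x = 1: RHS = 2, y in [3, 4]  -> 2 point(s)
  x = 2: RHS = 1, y in [1, 6]  -> 2 point(s)
  x = 6: RHS = 2, y in [3, 4]  -> 2 point(s)
Affine points: 8. Add the point at infinity: total = 9.

#E(F_7) = 9


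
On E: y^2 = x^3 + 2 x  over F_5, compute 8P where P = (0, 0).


k = 8 = 1000_2 (binary, LSB first: 0001)
Double-and-add from P = (0, 0):
  bit 0 = 0: acc unchanged = O
  bit 1 = 0: acc unchanged = O
  bit 2 = 0: acc unchanged = O
  bit 3 = 1: acc = O + O = O

8P = O


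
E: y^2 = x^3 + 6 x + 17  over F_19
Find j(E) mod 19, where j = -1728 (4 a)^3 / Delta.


Delta = -16(4 a^3 + 27 b^2) mod 19 = 9
-1728 * (4 a)^3 = -1728 * (4*6)^3 mod 19 = 11
j = 11 * 9^(-1) mod 19 = 16

j = 16 (mod 19)


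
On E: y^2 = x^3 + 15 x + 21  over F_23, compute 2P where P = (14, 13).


Doubling: s = (3 x1^2 + a) / (2 y1)
s = (3*14^2 + 15) / (2*13) mod 23 = 17
x3 = s^2 - 2 x1 mod 23 = 17^2 - 2*14 = 8
y3 = s (x1 - x3) - y1 mod 23 = 17 * (14 - 8) - 13 = 20

2P = (8, 20)


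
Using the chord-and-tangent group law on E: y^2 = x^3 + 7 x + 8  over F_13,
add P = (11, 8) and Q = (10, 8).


P != Q, so use the chord formula.
s = (y2 - y1) / (x2 - x1) = (0) / (12) mod 13 = 0
x3 = s^2 - x1 - x2 mod 13 = 0^2 - 11 - 10 = 5
y3 = s (x1 - x3) - y1 mod 13 = 0 * (11 - 5) - 8 = 5

P + Q = (5, 5)


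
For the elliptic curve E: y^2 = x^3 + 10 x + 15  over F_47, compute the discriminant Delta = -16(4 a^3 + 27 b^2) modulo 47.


4 a^3 + 27 b^2 = 4*10^3 + 27*15^2 = 4000 + 6075 = 10075
Delta = -16 * (10075) = -161200
Delta mod 47 = 10

Delta = 10 (mod 47)


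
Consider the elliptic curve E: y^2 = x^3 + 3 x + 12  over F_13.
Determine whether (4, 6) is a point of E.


Check whether y^2 = x^3 + 3 x + 12 (mod 13) for (x, y) = (4, 6).
LHS: y^2 = 6^2 mod 13 = 10
RHS: x^3 + 3 x + 12 = 4^3 + 3*4 + 12 mod 13 = 10
LHS = RHS

Yes, on the curve


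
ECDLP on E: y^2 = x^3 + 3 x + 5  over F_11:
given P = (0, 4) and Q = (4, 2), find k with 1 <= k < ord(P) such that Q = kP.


Enumerate multiples of P until we hit Q = (4, 2):
  1P = (0, 4)
  2P = (1, 8)
  3P = (4, 2)
Match found at i = 3.

k = 3


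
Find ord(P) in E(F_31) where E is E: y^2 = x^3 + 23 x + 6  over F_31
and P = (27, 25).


Compute successive multiples of P until we hit O:
  1P = (27, 25)
  2P = (26, 13)
  3P = (29, 13)
  4P = (11, 3)
  5P = (7, 18)
  6P = (22, 0)
  7P = (7, 13)
  8P = (11, 28)
  ... (continuing to 12P)
  12P = O

ord(P) = 12


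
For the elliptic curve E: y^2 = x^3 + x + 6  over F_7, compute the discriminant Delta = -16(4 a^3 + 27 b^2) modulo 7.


4 a^3 + 27 b^2 = 4*1^3 + 27*6^2 = 4 + 972 = 976
Delta = -16 * (976) = -15616
Delta mod 7 = 1

Delta = 1 (mod 7)


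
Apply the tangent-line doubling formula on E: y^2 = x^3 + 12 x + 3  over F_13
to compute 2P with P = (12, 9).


Doubling: s = (3 x1^2 + a) / (2 y1)
s = (3*12^2 + 12) / (2*9) mod 13 = 3
x3 = s^2 - 2 x1 mod 13 = 3^2 - 2*12 = 11
y3 = s (x1 - x3) - y1 mod 13 = 3 * (12 - 11) - 9 = 7

2P = (11, 7)


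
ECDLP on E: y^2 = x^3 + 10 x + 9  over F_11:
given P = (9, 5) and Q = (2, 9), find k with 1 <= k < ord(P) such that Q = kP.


Enumerate multiples of P until we hit Q = (2, 9):
  1P = (9, 5)
  2P = (4, 6)
  3P = (2, 9)
Match found at i = 3.

k = 3


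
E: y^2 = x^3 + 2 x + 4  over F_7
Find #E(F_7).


For each x in F_7, count y with y^2 = x^3 + 2 x + 4 mod 7:
  x = 0: RHS = 4, y in [2, 5]  -> 2 point(s)
  x = 1: RHS = 0, y in [0]  -> 1 point(s)
  x = 2: RHS = 2, y in [3, 4]  -> 2 point(s)
  x = 3: RHS = 2, y in [3, 4]  -> 2 point(s)
  x = 6: RHS = 1, y in [1, 6]  -> 2 point(s)
Affine points: 9. Add the point at infinity: total = 10.

#E(F_7) = 10


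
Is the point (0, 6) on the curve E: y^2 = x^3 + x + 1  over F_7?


Check whether y^2 = x^3 + 1 x + 1 (mod 7) for (x, y) = (0, 6).
LHS: y^2 = 6^2 mod 7 = 1
RHS: x^3 + 1 x + 1 = 0^3 + 1*0 + 1 mod 7 = 1
LHS = RHS

Yes, on the curve


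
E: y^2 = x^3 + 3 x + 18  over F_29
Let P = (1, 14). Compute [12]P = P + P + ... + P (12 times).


k = 12 = 1100_2 (binary, LSB first: 0011)
Double-and-add from P = (1, 14):
  bit 0 = 0: acc unchanged = O
  bit 1 = 0: acc unchanged = O
  bit 2 = 1: acc = O + (20, 4) = (20, 4)
  bit 3 = 1: acc = (20, 4) + (12, 10) = (3, 5)

12P = (3, 5)


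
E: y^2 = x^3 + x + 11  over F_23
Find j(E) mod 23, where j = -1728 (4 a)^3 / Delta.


Delta = -16(4 a^3 + 27 b^2) mod 23 = 12
-1728 * (4 a)^3 = -1728 * (4*1)^3 mod 23 = 15
j = 15 * 12^(-1) mod 23 = 7

j = 7 (mod 23)


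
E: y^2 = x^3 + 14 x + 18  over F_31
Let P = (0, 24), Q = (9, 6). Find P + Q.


P != Q, so use the chord formula.
s = (y2 - y1) / (x2 - x1) = (13) / (9) mod 31 = 29
x3 = s^2 - x1 - x2 mod 31 = 29^2 - 0 - 9 = 26
y3 = s (x1 - x3) - y1 mod 31 = 29 * (0 - 26) - 24 = 28

P + Q = (26, 28)


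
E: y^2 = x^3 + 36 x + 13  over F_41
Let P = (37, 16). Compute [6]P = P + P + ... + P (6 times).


k = 6 = 110_2 (binary, LSB first: 011)
Double-and-add from P = (37, 16):
  bit 0 = 0: acc unchanged = O
  bit 1 = 1: acc = O + (4, 4) = (4, 4)
  bit 2 = 1: acc = (4, 4) + (10, 15) = (11, 31)

6P = (11, 31)


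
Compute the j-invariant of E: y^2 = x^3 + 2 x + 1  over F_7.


Delta = -16(4 a^3 + 27 b^2) mod 7 = 1
-1728 * (4 a)^3 = -1728 * (4*2)^3 mod 7 = 1
j = 1 * 1^(-1) mod 7 = 1

j = 1 (mod 7)


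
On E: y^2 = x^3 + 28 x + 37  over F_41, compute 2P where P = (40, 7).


Doubling: s = (3 x1^2 + a) / (2 y1)
s = (3*40^2 + 28) / (2*7) mod 41 = 11
x3 = s^2 - 2 x1 mod 41 = 11^2 - 2*40 = 0
y3 = s (x1 - x3) - y1 mod 41 = 11 * (40 - 0) - 7 = 23

2P = (0, 23)


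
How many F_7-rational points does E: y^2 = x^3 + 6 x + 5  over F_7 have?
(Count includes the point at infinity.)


For each x in F_7, count y with y^2 = x^3 + 6 x + 5 mod 7:
  x = 2: RHS = 4, y in [2, 5]  -> 2 point(s)
  x = 3: RHS = 1, y in [1, 6]  -> 2 point(s)
  x = 4: RHS = 2, y in [3, 4]  -> 2 point(s)
Affine points: 6. Add the point at infinity: total = 7.

#E(F_7) = 7


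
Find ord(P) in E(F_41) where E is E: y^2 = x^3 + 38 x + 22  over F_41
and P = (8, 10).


Compute successive multiples of P until we hit O:
  1P = (8, 10)
  2P = (24, 11)
  3P = (5, 3)
  4P = (38, 2)
  5P = (4, 19)
  6P = (11, 7)
  7P = (23, 5)
  8P = (1, 15)
  ... (continuing to 47P)
  47P = O

ord(P) = 47


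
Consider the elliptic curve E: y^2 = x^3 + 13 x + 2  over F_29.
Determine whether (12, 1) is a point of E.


Check whether y^2 = x^3 + 13 x + 2 (mod 29) for (x, y) = (12, 1).
LHS: y^2 = 1^2 mod 29 = 1
RHS: x^3 + 13 x + 2 = 12^3 + 13*12 + 2 mod 29 = 1
LHS = RHS

Yes, on the curve


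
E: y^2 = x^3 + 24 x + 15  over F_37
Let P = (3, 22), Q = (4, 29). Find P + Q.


P != Q, so use the chord formula.
s = (y2 - y1) / (x2 - x1) = (7) / (1) mod 37 = 7
x3 = s^2 - x1 - x2 mod 37 = 7^2 - 3 - 4 = 5
y3 = s (x1 - x3) - y1 mod 37 = 7 * (3 - 5) - 22 = 1

P + Q = (5, 1)


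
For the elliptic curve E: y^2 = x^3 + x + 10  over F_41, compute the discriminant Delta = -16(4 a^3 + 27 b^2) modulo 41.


4 a^3 + 27 b^2 = 4*1^3 + 27*10^2 = 4 + 2700 = 2704
Delta = -16 * (2704) = -43264
Delta mod 41 = 32

Delta = 32 (mod 41)


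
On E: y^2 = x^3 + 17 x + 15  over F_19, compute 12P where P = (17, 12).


k = 12 = 1100_2 (binary, LSB first: 0011)
Double-and-add from P = (17, 12):
  bit 0 = 0: acc unchanged = O
  bit 1 = 0: acc unchanged = O
  bit 2 = 1: acc = O + (3, 13) = (3, 13)
  bit 3 = 1: acc = (3, 13) + (18, 4) = (9, 2)

12P = (9, 2)


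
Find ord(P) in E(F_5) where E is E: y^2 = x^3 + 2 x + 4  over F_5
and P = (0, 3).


Compute successive multiples of P until we hit O:
  1P = (0, 3)
  2P = (4, 4)
  3P = (2, 4)
  4P = (2, 1)
  5P = (4, 1)
  6P = (0, 2)
  7P = O

ord(P) = 7


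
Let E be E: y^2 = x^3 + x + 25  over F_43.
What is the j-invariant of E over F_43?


Delta = -16(4 a^3 + 27 b^2) mod 43 = 19
-1728 * (4 a)^3 = -1728 * (4*1)^3 mod 43 = 4
j = 4 * 19^(-1) mod 43 = 7

j = 7 (mod 43)


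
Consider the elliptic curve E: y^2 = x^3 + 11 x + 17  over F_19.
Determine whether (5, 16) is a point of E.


Check whether y^2 = x^3 + 11 x + 17 (mod 19) for (x, y) = (5, 16).
LHS: y^2 = 16^2 mod 19 = 9
RHS: x^3 + 11 x + 17 = 5^3 + 11*5 + 17 mod 19 = 7
LHS != RHS

No, not on the curve


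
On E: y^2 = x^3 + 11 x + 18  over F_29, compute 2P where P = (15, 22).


Doubling: s = (3 x1^2 + a) / (2 y1)
s = (3*15^2 + 11) / (2*22) mod 29 = 9
x3 = s^2 - 2 x1 mod 29 = 9^2 - 2*15 = 22
y3 = s (x1 - x3) - y1 mod 29 = 9 * (15 - 22) - 22 = 2

2P = (22, 2)


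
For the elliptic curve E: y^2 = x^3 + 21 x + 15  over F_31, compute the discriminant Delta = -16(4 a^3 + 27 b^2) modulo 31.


4 a^3 + 27 b^2 = 4*21^3 + 27*15^2 = 37044 + 6075 = 43119
Delta = -16 * (43119) = -689904
Delta mod 31 = 1

Delta = 1 (mod 31)
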